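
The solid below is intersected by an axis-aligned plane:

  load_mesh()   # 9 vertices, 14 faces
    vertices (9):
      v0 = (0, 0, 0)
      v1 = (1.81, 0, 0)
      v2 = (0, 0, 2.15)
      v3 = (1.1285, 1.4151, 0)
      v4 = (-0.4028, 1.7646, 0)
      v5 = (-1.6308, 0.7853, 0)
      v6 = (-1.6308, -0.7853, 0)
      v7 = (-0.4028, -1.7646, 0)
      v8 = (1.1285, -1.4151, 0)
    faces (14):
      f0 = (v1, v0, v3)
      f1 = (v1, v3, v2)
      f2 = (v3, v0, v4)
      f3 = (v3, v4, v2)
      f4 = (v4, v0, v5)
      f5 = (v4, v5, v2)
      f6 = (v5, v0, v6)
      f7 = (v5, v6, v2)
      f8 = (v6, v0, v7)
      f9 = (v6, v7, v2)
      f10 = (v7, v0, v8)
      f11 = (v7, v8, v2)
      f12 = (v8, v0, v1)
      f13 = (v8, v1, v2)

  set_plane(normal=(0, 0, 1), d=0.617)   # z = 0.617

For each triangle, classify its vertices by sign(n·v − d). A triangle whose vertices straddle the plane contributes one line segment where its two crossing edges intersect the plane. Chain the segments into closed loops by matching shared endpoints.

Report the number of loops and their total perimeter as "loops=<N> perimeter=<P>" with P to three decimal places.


loops=1 perimeter=7.839

Straddling triangles (7 of 14):
  (v1,v3,v2) [--+] → (0.804647, 1.009, 0.617)–(1.29057, 0, 0.617)  len=1.1199
  (v3,v4,v2) [--+] → (-0.287206, 1.2582, 0.617)–(0.804647, 1.009, 0.617)  len=1.1199
  (v4,v5,v2) [--+] → (-1.1628, 0.559937, 0.617)–(-0.287206, 1.2582, 0.617)  len=1.1199
  (v5,v6,v2) [--+] → (-1.1628, -0.559937, 0.617)–(-1.1628, 0.559937, 0.617)  len=1.1199
  (v6,v7,v2) [--+] → (-0.287206, -1.2582, 0.617)–(-1.1628, -0.559937, 0.617)  len=1.1199
  (v7,v8,v2) [--+] → (0.804647, -1.009, 0.617)–(-0.287206, -1.2582, 0.617)  len=1.1199
  (v8,v1,v2) [--+] → (1.29057, 0, 0.617)–(0.804647, -1.009, 0.617)  len=1.1199

Chained into 1 loop(s):
  loop 1: 7 segments, perimeter = 7.8394
Total perimeter = 7.839


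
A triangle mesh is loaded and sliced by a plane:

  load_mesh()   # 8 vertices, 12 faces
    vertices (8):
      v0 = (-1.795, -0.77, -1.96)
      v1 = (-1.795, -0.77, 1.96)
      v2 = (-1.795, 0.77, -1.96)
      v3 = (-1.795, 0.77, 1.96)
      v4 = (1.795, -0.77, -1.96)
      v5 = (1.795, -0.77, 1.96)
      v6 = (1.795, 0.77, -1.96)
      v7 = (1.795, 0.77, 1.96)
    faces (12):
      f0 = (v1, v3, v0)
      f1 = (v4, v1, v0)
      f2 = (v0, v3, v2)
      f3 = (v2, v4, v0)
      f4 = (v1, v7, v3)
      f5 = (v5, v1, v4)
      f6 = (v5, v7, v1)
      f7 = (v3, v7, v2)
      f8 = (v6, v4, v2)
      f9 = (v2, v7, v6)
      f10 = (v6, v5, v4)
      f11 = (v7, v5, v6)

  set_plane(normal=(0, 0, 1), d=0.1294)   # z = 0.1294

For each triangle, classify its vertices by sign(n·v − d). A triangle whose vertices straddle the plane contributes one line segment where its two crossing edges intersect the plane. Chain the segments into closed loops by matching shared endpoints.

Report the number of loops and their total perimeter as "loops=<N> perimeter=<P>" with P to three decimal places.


Straddling triangles (8 of 12):
  (v1,v3,v0) [++-] → (-1.795, 0.0508357, 0.1294)–(-1.795, -0.77, 0.1294)  len=0.8208
  (v4,v1,v0) [-+-] → (-0.118507, -0.77, 0.1294)–(-1.795, -0.77, 0.1294)  len=1.6765
  (v0,v3,v2) [-+-] → (-1.795, 0.0508357, 0.1294)–(-1.795, 0.77, 0.1294)  len=0.7192
  (v5,v1,v4) [++-] → (-0.118507, -0.77, 0.1294)–(1.795, -0.77, 0.1294)  len=1.9135
  (v3,v7,v2) [++-] → (0.118507, 0.77, 0.1294)–(-1.795, 0.77, 0.1294)  len=1.9135
  (v2,v7,v6) [-+-] → (0.118507, 0.77, 0.1294)–(1.795, 0.77, 0.1294)  len=1.6765
  (v6,v5,v4) [-+-] → (1.795, -0.0508357, 0.1294)–(1.795, -0.77, 0.1294)  len=0.7192
  (v7,v5,v6) [++-] → (1.795, -0.0508357, 0.1294)–(1.795, 0.77, 0.1294)  len=0.8208

Chained into 1 loop(s):
  loop 1: 8 segments, perimeter = 10.2600
Total perimeter = 10.260

loops=1 perimeter=10.260


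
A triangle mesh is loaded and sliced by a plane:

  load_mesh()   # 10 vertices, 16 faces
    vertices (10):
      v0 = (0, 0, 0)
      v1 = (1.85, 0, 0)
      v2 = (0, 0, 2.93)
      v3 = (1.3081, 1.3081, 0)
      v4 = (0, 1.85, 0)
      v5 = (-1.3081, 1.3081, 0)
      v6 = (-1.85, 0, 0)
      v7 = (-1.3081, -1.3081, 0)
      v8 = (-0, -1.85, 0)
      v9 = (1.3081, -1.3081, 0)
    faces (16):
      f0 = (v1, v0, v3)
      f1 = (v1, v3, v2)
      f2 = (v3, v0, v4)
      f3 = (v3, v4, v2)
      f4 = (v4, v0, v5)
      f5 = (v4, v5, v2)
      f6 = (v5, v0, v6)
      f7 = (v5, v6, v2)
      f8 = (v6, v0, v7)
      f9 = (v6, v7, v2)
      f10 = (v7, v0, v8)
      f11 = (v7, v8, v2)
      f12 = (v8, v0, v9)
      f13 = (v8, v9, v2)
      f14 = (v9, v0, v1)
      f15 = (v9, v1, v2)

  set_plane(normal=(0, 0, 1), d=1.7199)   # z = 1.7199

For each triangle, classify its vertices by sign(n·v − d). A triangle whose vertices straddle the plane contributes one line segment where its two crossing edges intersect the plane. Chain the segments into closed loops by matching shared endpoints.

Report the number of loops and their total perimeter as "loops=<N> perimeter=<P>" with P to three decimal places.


Straddling triangles (8 of 16):
  (v1,v3,v2) [--+] → (0.54025, 0.54025, 1.7199)–(0.764056, 0, 1.7199)  len=0.5848
  (v3,v4,v2) [--+] → (0, 0.764056, 1.7199)–(0.54025, 0.54025, 1.7199)  len=0.5848
  (v4,v5,v2) [--+] → (-0.54025, 0.54025, 1.7199)–(0, 0.764056, 1.7199)  len=0.5848
  (v5,v6,v2) [--+] → (-0.764056, 0, 1.7199)–(-0.54025, 0.54025, 1.7199)  len=0.5848
  (v6,v7,v2) [--+] → (-0.54025, -0.54025, 1.7199)–(-0.764056, 0, 1.7199)  len=0.5848
  (v7,v8,v2) [--+] → (0, -0.764056, 1.7199)–(-0.54025, -0.54025, 1.7199)  len=0.5848
  (v8,v9,v2) [--+] → (0.54025, -0.54025, 1.7199)–(0, -0.764056, 1.7199)  len=0.5848
  (v9,v1,v2) [--+] → (0.764056, 0, 1.7199)–(0.54025, -0.54025, 1.7199)  len=0.5848

Chained into 1 loop(s):
  loop 1: 8 segments, perimeter = 4.6782
Total perimeter = 4.678

loops=1 perimeter=4.678


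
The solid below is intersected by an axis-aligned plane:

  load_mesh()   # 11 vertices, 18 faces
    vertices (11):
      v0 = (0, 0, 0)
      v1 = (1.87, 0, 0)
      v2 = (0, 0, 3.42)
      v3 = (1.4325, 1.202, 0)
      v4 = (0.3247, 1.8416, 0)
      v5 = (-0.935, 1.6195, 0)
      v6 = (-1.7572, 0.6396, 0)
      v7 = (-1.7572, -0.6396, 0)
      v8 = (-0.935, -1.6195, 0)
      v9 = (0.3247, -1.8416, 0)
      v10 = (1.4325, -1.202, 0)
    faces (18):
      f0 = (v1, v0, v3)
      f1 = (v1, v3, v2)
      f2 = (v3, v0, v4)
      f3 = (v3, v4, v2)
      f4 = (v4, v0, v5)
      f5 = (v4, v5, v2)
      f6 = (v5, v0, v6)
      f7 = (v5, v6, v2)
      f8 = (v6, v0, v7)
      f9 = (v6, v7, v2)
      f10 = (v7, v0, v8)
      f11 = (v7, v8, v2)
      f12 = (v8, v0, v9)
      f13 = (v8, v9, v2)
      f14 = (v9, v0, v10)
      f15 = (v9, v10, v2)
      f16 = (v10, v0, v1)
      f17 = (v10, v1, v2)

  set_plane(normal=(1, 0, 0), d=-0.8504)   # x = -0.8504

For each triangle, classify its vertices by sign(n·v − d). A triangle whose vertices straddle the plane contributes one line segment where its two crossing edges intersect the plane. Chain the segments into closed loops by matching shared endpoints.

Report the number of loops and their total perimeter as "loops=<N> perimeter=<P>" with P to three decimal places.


loops=1 perimeter=8.313

Straddling triangles (10 of 18):
  (v4,v0,v5) [++-] → (-0.8504, 1.47297, 0)–(-0.8504, 1.63442, 0)  len=0.1615
  (v4,v5,v2) [+-+] → (-0.8504, 1.63442, 0)–(-0.8504, 1.47297, 0.309446)  len=0.3490
  (v5,v0,v6) [-+-] → (-0.8504, 1.47297, 0)–(-0.8504, 0.309536, 0)  len=1.1634
  (v5,v6,v2) [--+] → (-0.8504, 0.309536, 1.76489)–(-0.8504, 1.47297, 0.309446)  len=1.8633
  (v6,v0,v7) [-+-] → (-0.8504, 0.309536, 0)–(-0.8504, -0.309536, 0)  len=0.6191
  (v6,v7,v2) [--+] → (-0.8504, -0.309536, 1.76489)–(-0.8504, 0.309536, 1.76489)  len=0.6191
  (v7,v0,v8) [-+-] → (-0.8504, -0.309536, 0)–(-0.8504, -1.47297, 0)  len=1.1634
  (v7,v8,v2) [--+] → (-0.8504, -1.47297, 0.309446)–(-0.8504, -0.309536, 1.76489)  len=1.8633
  (v8,v0,v9) [-++] → (-0.8504, -1.47297, 0)–(-0.8504, -1.63442, 0)  len=0.1615
  (v8,v9,v2) [-++] → (-0.8504, -1.63442, 0)–(-0.8504, -1.47297, 0.309446)  len=0.3490

Chained into 1 loop(s):
  loop 1: 10 segments, perimeter = 8.3126
Total perimeter = 8.313


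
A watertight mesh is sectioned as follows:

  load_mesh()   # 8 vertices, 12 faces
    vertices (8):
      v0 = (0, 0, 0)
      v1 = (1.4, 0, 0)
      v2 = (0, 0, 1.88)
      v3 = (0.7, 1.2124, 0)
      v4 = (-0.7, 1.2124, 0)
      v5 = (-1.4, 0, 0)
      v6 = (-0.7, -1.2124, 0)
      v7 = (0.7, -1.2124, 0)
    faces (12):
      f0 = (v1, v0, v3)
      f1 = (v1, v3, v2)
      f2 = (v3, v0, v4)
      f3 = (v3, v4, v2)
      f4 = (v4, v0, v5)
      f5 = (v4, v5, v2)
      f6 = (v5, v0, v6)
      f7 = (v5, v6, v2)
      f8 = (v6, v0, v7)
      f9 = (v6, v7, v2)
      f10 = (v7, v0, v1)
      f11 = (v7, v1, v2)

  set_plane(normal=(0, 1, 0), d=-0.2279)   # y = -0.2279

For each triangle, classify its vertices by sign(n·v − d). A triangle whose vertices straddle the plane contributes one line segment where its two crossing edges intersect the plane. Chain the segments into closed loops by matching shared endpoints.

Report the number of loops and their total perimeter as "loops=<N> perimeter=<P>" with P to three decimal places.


Straddling triangles (6 of 12):
  (v5,v0,v6) [++-] → (-0.131582, -0.2279, 0)–(-1.26842, -0.2279, 0)  len=1.1368
  (v5,v6,v2) [+-+] → (-1.26842, -0.2279, 0)–(-0.131582, -0.2279, 1.52661)  len=1.9034
  (v6,v0,v7) [-+-] → (-0.131582, -0.2279, 0)–(0.131582, -0.2279, 0)  len=0.2632
  (v6,v7,v2) [--+] → (0.131582, -0.2279, 1.52661)–(-0.131582, -0.2279, 1.52661)  len=0.2632
  (v7,v0,v1) [-++] → (0.131582, -0.2279, 0)–(1.26842, -0.2279, 0)  len=1.1368
  (v7,v1,v2) [-++] → (1.26842, -0.2279, 0)–(0.131582, -0.2279, 1.52661)  len=1.9034

Chained into 1 loop(s):
  loop 1: 6 segments, perimeter = 6.6068
Total perimeter = 6.607

loops=1 perimeter=6.607


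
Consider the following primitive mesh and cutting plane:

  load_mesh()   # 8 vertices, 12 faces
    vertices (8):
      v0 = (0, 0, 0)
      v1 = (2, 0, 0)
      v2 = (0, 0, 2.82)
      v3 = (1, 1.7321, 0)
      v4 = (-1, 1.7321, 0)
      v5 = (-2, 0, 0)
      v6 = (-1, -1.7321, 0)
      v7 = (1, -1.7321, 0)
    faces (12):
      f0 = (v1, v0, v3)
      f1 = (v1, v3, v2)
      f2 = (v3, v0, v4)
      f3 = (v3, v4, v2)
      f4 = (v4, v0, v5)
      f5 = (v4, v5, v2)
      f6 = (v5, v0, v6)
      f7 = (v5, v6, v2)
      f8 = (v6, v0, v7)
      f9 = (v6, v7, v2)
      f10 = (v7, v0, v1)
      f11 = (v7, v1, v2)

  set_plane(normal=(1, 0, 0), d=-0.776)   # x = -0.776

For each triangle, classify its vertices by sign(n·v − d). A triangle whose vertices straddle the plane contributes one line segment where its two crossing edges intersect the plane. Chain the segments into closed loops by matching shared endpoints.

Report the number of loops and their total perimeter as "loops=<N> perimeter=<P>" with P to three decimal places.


loops=1 perimeter=8.413

Straddling triangles (8 of 12):
  (v3,v0,v4) [++-] → (-0.776, 1.34411, 0)–(-0.776, 1.7321, 0)  len=0.3880
  (v3,v4,v2) [+-+] → (-0.776, 1.7321, 0)–(-0.776, 1.34411, 0.63168)  len=0.7413
  (v4,v0,v5) [-+-] → (-0.776, 1.34411, 0)–(-0.776, 0, 0)  len=1.3441
  (v4,v5,v2) [--+] → (-0.776, 0, 1.72584)–(-0.776, 1.34411, 0.63168)  len=1.7332
  (v5,v0,v6) [-+-] → (-0.776, 0, 0)–(-0.776, -1.34411, 0)  len=1.3441
  (v5,v6,v2) [--+] → (-0.776, -1.34411, 0.63168)–(-0.776, 0, 1.72584)  len=1.7332
  (v6,v0,v7) [-++] → (-0.776, -1.34411, 0)–(-0.776, -1.7321, 0)  len=0.3880
  (v6,v7,v2) [-++] → (-0.776, -1.7321, 0)–(-0.776, -1.34411, 0.63168)  len=0.7413

Chained into 1 loop(s):
  loop 1: 8 segments, perimeter = 8.4131
Total perimeter = 8.413


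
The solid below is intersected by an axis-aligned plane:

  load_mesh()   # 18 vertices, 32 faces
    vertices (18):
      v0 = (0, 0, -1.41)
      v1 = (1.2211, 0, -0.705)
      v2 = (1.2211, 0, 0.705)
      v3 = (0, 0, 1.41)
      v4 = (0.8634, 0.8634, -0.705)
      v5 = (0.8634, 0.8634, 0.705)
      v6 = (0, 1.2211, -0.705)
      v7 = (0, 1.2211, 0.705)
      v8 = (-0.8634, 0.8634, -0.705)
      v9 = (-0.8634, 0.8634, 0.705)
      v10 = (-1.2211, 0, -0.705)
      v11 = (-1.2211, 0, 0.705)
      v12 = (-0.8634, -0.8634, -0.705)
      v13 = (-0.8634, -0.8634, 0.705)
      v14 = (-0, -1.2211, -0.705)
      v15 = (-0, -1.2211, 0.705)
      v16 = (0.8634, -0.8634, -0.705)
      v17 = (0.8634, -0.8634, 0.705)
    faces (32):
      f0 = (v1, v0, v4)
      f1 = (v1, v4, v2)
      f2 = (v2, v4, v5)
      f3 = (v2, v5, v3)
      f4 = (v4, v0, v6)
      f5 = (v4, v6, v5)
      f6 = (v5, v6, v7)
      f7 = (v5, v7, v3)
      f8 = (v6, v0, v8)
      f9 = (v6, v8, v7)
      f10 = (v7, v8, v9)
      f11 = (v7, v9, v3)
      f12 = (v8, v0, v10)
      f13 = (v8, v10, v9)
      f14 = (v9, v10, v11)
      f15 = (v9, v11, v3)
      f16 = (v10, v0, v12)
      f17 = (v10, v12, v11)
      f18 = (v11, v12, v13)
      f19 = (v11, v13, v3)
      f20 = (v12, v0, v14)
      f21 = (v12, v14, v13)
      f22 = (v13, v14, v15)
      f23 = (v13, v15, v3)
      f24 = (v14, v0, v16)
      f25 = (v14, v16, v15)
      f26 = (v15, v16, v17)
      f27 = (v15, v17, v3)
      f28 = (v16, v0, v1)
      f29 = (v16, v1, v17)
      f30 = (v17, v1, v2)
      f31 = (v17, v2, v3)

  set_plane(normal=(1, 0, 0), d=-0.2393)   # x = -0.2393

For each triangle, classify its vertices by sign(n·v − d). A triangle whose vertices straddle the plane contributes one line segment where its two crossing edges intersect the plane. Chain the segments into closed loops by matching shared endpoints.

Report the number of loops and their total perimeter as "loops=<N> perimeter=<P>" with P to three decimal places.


loops=1 perimeter=7.881

Straddling triangles (12 of 32):
  (v6,v0,v8) [++-] → (-0.2393, 0.2393, -1.2146)–(-0.2393, 1.12196, -0.705)  len=1.0192
  (v6,v8,v7) [+-+] → (-0.2393, 1.12196, -0.705)–(-0.2393, 1.12196, 0.314204)  len=1.0192
  (v7,v8,v9) [+--] → (-0.2393, 1.12196, 0.314204)–(-0.2393, 1.12196, 0.705)  len=0.3908
  (v7,v9,v3) [+-+] → (-0.2393, 1.12196, 0.705)–(-0.2393, 0.2393, 1.2146)  len=1.0192
  (v8,v0,v10) [-+-] → (-0.2393, 0.2393, -1.2146)–(-0.2393, 0, -1.27184)  len=0.2461
  (v9,v11,v3) [--+] → (-0.2393, 0, 1.27184)–(-0.2393, 0.2393, 1.2146)  len=0.2461
  (v10,v0,v12) [-+-] → (-0.2393, 0, -1.27184)–(-0.2393, -0.2393, -1.2146)  len=0.2461
  (v11,v13,v3) [--+] → (-0.2393, -0.2393, 1.2146)–(-0.2393, 0, 1.27184)  len=0.2461
  (v12,v0,v14) [-++] → (-0.2393, -0.2393, -1.2146)–(-0.2393, -1.12196, -0.705)  len=1.0192
  (v12,v14,v13) [-+-] → (-0.2393, -1.12196, -0.705)–(-0.2393, -1.12196, -0.314204)  len=0.3908
  (v13,v14,v15) [-++] → (-0.2393, -1.12196, -0.314204)–(-0.2393, -1.12196, 0.705)  len=1.0192
  (v13,v15,v3) [-++] → (-0.2393, -1.12196, 0.705)–(-0.2393, -0.2393, 1.2146)  len=1.0192

Chained into 1 loop(s):
  loop 1: 12 segments, perimeter = 7.8810
Total perimeter = 7.881


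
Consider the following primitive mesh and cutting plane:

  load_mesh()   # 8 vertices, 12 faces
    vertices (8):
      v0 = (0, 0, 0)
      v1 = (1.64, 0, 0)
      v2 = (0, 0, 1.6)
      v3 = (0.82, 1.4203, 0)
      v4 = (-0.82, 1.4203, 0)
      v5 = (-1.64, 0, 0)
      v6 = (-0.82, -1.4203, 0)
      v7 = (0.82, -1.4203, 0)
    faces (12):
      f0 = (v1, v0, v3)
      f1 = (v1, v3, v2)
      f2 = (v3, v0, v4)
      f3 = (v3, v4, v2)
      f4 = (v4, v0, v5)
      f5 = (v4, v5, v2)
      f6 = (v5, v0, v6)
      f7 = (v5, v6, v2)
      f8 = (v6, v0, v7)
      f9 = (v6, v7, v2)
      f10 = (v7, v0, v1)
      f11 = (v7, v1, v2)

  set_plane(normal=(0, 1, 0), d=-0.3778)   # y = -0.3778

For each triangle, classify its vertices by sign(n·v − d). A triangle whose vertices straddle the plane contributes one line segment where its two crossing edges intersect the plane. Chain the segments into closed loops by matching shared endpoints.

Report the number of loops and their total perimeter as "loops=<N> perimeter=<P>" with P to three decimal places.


Straddling triangles (6 of 12):
  (v5,v0,v6) [++-] → (-0.21812, -0.3778, 0)–(-1.42188, -0.3778, 0)  len=1.2038
  (v5,v6,v2) [+-+] → (-1.42188, -0.3778, 0)–(-0.21812, -0.3778, 1.1744)  len=1.6817
  (v6,v0,v7) [-+-] → (-0.21812, -0.3778, 0)–(0.21812, -0.3778, 0)  len=0.4362
  (v6,v7,v2) [--+] → (0.21812, -0.3778, 1.1744)–(-0.21812, -0.3778, 1.1744)  len=0.4362
  (v7,v0,v1) [-++] → (0.21812, -0.3778, 0)–(1.42188, -0.3778, 0)  len=1.2038
  (v7,v1,v2) [-++] → (1.42188, -0.3778, 0)–(0.21812, -0.3778, 1.1744)  len=1.6817

Chained into 1 loop(s):
  loop 1: 6 segments, perimeter = 6.6435
Total perimeter = 6.643

loops=1 perimeter=6.643


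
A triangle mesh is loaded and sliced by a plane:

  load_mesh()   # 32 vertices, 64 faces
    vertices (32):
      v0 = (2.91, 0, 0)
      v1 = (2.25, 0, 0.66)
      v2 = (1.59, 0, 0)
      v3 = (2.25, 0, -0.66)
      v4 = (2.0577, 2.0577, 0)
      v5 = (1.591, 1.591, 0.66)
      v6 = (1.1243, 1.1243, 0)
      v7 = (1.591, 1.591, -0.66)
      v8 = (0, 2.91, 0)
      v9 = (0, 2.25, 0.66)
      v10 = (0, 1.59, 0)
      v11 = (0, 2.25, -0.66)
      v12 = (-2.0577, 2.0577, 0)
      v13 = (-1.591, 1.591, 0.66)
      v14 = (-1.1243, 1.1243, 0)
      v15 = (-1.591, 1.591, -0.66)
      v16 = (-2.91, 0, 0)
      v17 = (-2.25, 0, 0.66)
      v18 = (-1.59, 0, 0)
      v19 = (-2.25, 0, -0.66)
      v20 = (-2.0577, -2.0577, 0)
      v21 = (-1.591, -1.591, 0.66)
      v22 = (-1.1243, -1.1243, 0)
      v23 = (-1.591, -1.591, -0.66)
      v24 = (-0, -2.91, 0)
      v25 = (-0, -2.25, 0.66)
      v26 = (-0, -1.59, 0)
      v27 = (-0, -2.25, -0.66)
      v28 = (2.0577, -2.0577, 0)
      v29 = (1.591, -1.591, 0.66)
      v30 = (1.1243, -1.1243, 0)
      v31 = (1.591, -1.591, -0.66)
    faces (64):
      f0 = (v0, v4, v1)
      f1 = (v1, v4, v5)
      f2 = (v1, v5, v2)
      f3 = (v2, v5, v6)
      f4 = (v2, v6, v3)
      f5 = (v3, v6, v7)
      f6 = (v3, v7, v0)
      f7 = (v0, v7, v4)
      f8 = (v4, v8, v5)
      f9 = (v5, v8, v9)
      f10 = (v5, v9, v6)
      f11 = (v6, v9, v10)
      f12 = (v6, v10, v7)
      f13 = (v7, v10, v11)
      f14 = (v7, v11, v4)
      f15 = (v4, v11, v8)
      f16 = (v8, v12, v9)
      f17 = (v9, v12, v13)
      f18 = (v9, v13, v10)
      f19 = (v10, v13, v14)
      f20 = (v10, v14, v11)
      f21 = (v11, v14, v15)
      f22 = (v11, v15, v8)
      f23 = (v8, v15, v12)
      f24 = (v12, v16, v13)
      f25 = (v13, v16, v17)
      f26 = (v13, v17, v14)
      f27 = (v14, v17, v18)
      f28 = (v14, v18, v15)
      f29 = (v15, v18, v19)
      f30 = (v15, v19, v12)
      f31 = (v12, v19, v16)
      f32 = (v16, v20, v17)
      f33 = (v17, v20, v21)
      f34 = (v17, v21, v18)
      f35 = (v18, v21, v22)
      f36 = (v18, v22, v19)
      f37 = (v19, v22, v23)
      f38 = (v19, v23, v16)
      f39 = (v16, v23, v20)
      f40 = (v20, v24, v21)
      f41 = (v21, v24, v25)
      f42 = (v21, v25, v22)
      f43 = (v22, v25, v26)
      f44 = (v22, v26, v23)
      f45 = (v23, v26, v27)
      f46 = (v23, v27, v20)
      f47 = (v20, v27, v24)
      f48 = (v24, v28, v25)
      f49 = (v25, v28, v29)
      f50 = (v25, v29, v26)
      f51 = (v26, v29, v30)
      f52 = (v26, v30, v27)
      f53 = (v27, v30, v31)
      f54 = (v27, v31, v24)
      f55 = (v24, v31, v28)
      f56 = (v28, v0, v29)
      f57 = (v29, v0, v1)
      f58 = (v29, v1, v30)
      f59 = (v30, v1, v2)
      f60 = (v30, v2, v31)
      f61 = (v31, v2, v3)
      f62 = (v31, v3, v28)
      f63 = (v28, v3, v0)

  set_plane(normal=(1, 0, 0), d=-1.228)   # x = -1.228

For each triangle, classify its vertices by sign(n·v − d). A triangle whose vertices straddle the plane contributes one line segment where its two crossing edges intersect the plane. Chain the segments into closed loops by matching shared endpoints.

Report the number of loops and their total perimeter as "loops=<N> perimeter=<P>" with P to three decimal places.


Straddling triangles (20 of 64):
  (v8,v12,v9) [+-+] → (-1.228, 2.40136, 0)–(-1.228, 2.13524, 0.266123)  len=0.3764
  (v9,v12,v13) [+--] → (-1.228, 2.13524, 0.266123)–(-1.228, 1.74136, 0.66)  len=0.5570
  (v9,v13,v10) [+-+] → (-1.228, 1.74136, 0.66)–(-1.228, 1.59077, 0.509415)  len=0.2130
  (v10,v13,v14) [+-+] → (-1.228, 1.59077, 0.509415)–(-1.228, 1.228, 0.146651)  len=0.5130
  (v11,v14,v15) [++-] → (-1.228, 1.228, -0.146651)–(-1.228, 1.74136, -0.66)  len=0.7260
  (v11,v15,v8) [+-+] → (-1.228, 1.74136, -0.66)–(-1.228, 1.89194, -0.509415)  len=0.2130
  (v8,v15,v12) [+--] → (-1.228, 1.89194, -0.509415)–(-1.228, 2.40136, 0)  len=0.7204
  (v13,v17,v14) [--+] → (-1.228, 1.02073, 0.0607995)–(-1.228, 1.228, 0.146651)  len=0.2243
  (v14,v17,v18) [+--] → (-1.228, 1.02073, 0.0607995)–(-1.228, 0.873946, 0)  len=0.1589
  (v14,v18,v15) [+--] → (-1.228, 0.873946, 0)–(-1.228, 1.228, -0.146651)  len=0.3832
  (v18,v21,v22) [--+] → (-1.228, -1.228, 0.146651)–(-1.228, -0.873946, 0)  len=0.3832
  (v18,v22,v19) [-+-] → (-1.228, -0.873946, 0)–(-1.228, -1.02073, -0.0607995)  len=0.1589
  (v19,v22,v23) [-+-] → (-1.228, -1.02073, -0.0607995)–(-1.228, -1.228, -0.146651)  len=0.2243
  (v20,v24,v21) [-+-] → (-1.228, -2.40136, 0)–(-1.228, -1.89194, 0.509415)  len=0.7204
  (v21,v24,v25) [-++] → (-1.228, -1.89194, 0.509415)–(-1.228, -1.74136, 0.66)  len=0.2130
  (v21,v25,v22) [-++] → (-1.228, -1.74136, 0.66)–(-1.228, -1.228, 0.146651)  len=0.7260
  (v22,v26,v23) [++-] → (-1.228, -1.59077, -0.509415)–(-1.228, -1.228, -0.146651)  len=0.5130
  (v23,v26,v27) [-++] → (-1.228, -1.59077, -0.509415)–(-1.228, -1.74136, -0.66)  len=0.2130
  (v23,v27,v20) [-+-] → (-1.228, -1.74136, -0.66)–(-1.228, -2.13524, -0.266123)  len=0.5570
  (v20,v27,v24) [-++] → (-1.228, -2.13524, -0.266123)–(-1.228, -2.40136, 0)  len=0.3764

Chained into 2 loop(s):
  loop 1: 10 segments, perimeter = 4.0852
  loop 2: 10 segments, perimeter = 4.0852
Total perimeter = 8.170

loops=2 perimeter=8.170


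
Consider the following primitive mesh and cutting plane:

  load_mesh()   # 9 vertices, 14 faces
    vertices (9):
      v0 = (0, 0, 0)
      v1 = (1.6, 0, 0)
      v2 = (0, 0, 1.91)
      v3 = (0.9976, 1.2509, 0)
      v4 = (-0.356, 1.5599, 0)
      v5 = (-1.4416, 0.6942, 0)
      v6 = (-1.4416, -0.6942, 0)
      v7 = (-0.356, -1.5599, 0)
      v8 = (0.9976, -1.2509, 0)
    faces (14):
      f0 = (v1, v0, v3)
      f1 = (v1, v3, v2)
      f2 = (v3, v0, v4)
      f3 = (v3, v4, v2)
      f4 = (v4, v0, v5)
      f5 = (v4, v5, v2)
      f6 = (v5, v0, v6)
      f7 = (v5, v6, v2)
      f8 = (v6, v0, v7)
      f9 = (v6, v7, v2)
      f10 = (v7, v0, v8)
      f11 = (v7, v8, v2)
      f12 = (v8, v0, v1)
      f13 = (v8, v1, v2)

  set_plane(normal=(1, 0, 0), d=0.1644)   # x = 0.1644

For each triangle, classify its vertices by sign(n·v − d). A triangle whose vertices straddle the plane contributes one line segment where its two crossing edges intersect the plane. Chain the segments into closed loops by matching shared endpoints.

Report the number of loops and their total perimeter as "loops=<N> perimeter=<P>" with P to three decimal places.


loops=1 perimeter=7.393

Straddling triangles (8 of 14):
  (v1,v0,v3) [+-+] → (0.1644, 0, 0)–(0.1644, 0.206143, 0)  len=0.2061
  (v1,v3,v2) [++-] → (0.1644, 0.206143, 1.59524)–(0.1644, 0, 1.71375)  len=0.2378
  (v3,v0,v4) [+--] → (0.1644, 0.206143, 0)–(0.1644, 1.4411, 0)  len=1.2350
  (v3,v4,v2) [+--] → (0.1644, 1.4411, 0)–(0.1644, 0.206143, 1.59524)  len=2.0174
  (v7,v0,v8) [--+] → (0.1644, -0.206143, 0)–(0.1644, -1.4411, 0)  len=1.2350
  (v7,v8,v2) [-+-] → (0.1644, -1.4411, 0)–(0.1644, -0.206143, 1.59524)  len=2.0174
  (v8,v0,v1) [+-+] → (0.1644, -0.206143, 0)–(0.1644, 0, 0)  len=0.2061
  (v8,v1,v2) [++-] → (0.1644, 0, 1.71375)–(0.1644, -0.206143, 1.59524)  len=0.2378

Chained into 1 loop(s):
  loop 1: 8 segments, perimeter = 7.3926
Total perimeter = 7.393


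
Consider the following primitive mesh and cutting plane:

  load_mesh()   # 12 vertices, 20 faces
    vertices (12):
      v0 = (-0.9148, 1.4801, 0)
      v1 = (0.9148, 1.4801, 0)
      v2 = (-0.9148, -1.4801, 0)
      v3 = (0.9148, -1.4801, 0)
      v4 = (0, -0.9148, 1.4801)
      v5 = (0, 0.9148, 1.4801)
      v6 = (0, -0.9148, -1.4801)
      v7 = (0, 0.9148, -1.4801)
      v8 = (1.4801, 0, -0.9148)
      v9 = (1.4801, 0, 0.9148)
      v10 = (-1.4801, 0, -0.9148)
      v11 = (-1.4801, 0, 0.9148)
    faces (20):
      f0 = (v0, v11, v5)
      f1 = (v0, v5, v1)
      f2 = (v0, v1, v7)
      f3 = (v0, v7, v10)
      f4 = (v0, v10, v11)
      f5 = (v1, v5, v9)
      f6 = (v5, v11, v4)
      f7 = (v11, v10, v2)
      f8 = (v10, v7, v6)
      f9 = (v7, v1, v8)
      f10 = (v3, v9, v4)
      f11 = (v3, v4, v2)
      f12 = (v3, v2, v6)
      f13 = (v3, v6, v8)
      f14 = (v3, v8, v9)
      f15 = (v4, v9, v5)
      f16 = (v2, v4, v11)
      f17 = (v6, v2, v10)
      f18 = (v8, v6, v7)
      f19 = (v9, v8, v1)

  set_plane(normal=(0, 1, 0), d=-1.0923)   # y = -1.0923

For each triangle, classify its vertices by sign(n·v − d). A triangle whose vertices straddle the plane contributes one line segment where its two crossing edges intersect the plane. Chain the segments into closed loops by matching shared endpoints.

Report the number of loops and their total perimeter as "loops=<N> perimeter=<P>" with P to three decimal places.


Straddling triangles (8 of 20):
  (v11,v10,v2) [++-] → (-1.06291, -1.0923, -0.239686)–(-1.06291, -1.0923, 0.239686)  len=0.4794
  (v3,v9,v4) [-++] → (1.06291, -1.0923, 0.239686)–(0.28724, -1.0923, 1.01536)  len=1.0970
  (v3,v4,v2) [-+-] → (0.28724, -1.0923, 1.01536)–(-0.28724, -1.0923, 1.01536)  len=0.5745
  (v3,v2,v6) [--+] → (-0.28724, -1.0923, -1.01536)–(0.28724, -1.0923, -1.01536)  len=0.5745
  (v3,v6,v8) [-++] → (0.28724, -1.0923, -1.01536)–(1.06291, -1.0923, -0.239686)  len=1.0970
  (v3,v8,v9) [-++] → (1.06291, -1.0923, -0.239686)–(1.06291, -1.0923, 0.239686)  len=0.4794
  (v2,v4,v11) [-++] → (-0.28724, -1.0923, 1.01536)–(-1.06291, -1.0923, 0.239686)  len=1.0970
  (v6,v2,v10) [+-+] → (-0.28724, -1.0923, -1.01536)–(-1.06291, -1.0923, -0.239686)  len=1.0970

Chained into 1 loop(s):
  loop 1: 8 segments, perimeter = 6.4956
Total perimeter = 6.496

loops=1 perimeter=6.496


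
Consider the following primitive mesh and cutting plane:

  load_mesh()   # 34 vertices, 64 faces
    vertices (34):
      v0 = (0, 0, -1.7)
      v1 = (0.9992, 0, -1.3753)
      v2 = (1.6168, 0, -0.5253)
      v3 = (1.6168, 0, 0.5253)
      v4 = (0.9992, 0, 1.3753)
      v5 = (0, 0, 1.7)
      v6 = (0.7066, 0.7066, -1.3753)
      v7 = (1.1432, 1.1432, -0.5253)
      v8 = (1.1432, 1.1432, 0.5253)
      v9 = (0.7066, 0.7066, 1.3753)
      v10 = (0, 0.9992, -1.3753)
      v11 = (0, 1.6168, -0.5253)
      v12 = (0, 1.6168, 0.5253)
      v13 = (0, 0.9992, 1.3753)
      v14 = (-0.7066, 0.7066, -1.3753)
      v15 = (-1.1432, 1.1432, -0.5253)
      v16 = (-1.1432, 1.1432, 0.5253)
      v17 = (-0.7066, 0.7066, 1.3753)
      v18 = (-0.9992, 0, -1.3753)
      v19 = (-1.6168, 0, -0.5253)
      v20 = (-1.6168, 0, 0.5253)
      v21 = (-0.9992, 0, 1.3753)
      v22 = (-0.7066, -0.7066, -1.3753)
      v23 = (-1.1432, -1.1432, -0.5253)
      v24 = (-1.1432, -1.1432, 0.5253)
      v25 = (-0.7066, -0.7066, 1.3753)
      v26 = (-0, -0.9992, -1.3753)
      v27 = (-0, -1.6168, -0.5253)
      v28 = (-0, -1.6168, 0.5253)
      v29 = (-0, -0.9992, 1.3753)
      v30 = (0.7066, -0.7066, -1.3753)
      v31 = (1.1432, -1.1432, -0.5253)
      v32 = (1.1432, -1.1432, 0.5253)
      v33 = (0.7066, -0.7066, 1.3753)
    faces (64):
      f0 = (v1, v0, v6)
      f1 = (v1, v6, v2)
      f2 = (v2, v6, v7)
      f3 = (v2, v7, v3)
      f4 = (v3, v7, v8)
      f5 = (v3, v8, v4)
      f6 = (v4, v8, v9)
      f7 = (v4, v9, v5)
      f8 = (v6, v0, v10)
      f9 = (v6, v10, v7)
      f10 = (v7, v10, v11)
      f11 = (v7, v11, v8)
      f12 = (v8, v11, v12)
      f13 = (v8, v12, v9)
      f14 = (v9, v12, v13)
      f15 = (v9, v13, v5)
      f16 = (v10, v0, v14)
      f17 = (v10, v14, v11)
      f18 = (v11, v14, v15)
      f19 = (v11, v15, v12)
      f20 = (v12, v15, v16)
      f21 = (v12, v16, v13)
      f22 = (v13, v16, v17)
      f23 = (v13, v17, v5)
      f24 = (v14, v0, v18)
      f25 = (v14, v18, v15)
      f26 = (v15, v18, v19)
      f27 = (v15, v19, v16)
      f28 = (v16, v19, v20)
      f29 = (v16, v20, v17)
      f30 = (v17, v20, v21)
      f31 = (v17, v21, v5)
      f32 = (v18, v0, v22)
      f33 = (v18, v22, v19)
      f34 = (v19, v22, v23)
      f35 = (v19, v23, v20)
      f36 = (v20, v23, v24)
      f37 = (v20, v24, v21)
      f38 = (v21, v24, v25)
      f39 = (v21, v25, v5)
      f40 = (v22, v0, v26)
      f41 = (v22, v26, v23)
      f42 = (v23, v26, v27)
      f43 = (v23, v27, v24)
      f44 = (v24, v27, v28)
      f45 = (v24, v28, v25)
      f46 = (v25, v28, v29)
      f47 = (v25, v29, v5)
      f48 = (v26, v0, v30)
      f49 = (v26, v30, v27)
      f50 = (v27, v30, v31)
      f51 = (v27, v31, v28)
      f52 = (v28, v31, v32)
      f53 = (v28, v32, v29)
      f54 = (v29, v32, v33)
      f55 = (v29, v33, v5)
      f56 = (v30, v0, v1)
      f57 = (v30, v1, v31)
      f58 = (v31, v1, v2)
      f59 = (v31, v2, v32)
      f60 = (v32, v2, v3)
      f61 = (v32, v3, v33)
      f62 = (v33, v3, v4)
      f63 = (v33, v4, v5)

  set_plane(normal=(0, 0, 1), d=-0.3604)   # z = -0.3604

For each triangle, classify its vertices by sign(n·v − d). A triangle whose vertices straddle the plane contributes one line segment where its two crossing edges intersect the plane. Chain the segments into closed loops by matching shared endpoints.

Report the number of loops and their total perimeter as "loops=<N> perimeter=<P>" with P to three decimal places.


loops=1 perimeter=9.899

Straddling triangles (16 of 64):
  (v2,v7,v3) [--+] → (1.21754, 0.963766, -0.3604)–(1.6168, 0, -0.3604)  len=1.0432
  (v3,v7,v8) [+-+] → (1.21754, 0.963766, -0.3604)–(1.1432, 1.1432, -0.3604)  len=0.1942
  (v7,v11,v8) [--+] → (0.179434, 1.54246, -0.3604)–(1.1432, 1.1432, -0.3604)  len=1.0432
  (v8,v11,v12) [+-+] → (0.179434, 1.54246, -0.3604)–(0, 1.6168, -0.3604)  len=0.1942
  (v11,v15,v12) [--+] → (-0.963766, 1.21754, -0.3604)–(0, 1.6168, -0.3604)  len=1.0432
  (v12,v15,v16) [+-+] → (-0.963766, 1.21754, -0.3604)–(-1.1432, 1.1432, -0.3604)  len=0.1942
  (v15,v19,v16) [--+] → (-1.54246, 0.179434, -0.3604)–(-1.1432, 1.1432, -0.3604)  len=1.0432
  (v16,v19,v20) [+-+] → (-1.54246, 0.179434, -0.3604)–(-1.6168, 0, -0.3604)  len=0.1942
  (v19,v23,v20) [--+] → (-1.21754, -0.963766, -0.3604)–(-1.6168, 0, -0.3604)  len=1.0432
  (v20,v23,v24) [+-+] → (-1.21754, -0.963766, -0.3604)–(-1.1432, -1.1432, -0.3604)  len=0.1942
  (v23,v27,v24) [--+] → (-0.179434, -1.54246, -0.3604)–(-1.1432, -1.1432, -0.3604)  len=1.0432
  (v24,v27,v28) [+-+] → (-0.179434, -1.54246, -0.3604)–(0, -1.6168, -0.3604)  len=0.1942
  (v27,v31,v28) [--+] → (0.963766, -1.21754, -0.3604)–(0, -1.6168, -0.3604)  len=1.0432
  (v28,v31,v32) [+-+] → (0.963766, -1.21754, -0.3604)–(1.1432, -1.1432, -0.3604)  len=0.1942
  (v31,v2,v32) [--+] → (1.54246, -0.179434, -0.3604)–(1.1432, -1.1432, -0.3604)  len=1.0432
  (v32,v2,v3) [+-+] → (1.54246, -0.179434, -0.3604)–(1.6168, 0, -0.3604)  len=0.1942

Chained into 1 loop(s):
  loop 1: 16 segments, perimeter = 9.8993
Total perimeter = 9.899


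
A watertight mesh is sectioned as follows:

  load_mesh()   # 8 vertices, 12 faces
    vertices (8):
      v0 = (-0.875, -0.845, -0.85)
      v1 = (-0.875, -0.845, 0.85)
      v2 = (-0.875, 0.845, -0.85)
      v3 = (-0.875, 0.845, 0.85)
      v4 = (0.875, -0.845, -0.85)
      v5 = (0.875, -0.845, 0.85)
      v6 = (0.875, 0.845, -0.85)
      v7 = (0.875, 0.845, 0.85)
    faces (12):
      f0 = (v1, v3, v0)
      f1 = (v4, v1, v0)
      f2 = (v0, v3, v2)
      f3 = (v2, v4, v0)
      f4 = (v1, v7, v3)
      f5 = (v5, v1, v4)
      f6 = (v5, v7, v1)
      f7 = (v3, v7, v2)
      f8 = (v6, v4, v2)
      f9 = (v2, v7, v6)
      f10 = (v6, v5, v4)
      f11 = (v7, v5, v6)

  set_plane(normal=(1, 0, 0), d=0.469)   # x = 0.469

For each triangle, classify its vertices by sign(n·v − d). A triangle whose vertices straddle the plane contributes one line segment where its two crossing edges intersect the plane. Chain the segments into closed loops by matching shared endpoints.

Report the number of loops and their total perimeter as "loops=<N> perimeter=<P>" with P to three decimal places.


Straddling triangles (8 of 12):
  (v4,v1,v0) [+--] → (0.469, -0.845, -0.4556)–(0.469, -0.845, -0.85)  len=0.3944
  (v2,v4,v0) [-+-] → (0.469, -0.45292, -0.85)–(0.469, -0.845, -0.85)  len=0.3921
  (v1,v7,v3) [-+-] → (0.469, 0.45292, 0.85)–(0.469, 0.845, 0.85)  len=0.3921
  (v5,v1,v4) [+-+] → (0.469, -0.845, 0.85)–(0.469, -0.845, -0.4556)  len=1.3056
  (v5,v7,v1) [++-] → (0.469, 0.45292, 0.85)–(0.469, -0.845, 0.85)  len=1.2979
  (v3,v7,v2) [-+-] → (0.469, 0.845, 0.85)–(0.469, 0.845, 0.4556)  len=0.3944
  (v6,v4,v2) [++-] → (0.469, -0.45292, -0.85)–(0.469, 0.845, -0.85)  len=1.2979
  (v2,v7,v6) [-++] → (0.469, 0.845, 0.4556)–(0.469, 0.845, -0.85)  len=1.3056

Chained into 1 loop(s):
  loop 1: 8 segments, perimeter = 6.7800
Total perimeter = 6.780

loops=1 perimeter=6.780


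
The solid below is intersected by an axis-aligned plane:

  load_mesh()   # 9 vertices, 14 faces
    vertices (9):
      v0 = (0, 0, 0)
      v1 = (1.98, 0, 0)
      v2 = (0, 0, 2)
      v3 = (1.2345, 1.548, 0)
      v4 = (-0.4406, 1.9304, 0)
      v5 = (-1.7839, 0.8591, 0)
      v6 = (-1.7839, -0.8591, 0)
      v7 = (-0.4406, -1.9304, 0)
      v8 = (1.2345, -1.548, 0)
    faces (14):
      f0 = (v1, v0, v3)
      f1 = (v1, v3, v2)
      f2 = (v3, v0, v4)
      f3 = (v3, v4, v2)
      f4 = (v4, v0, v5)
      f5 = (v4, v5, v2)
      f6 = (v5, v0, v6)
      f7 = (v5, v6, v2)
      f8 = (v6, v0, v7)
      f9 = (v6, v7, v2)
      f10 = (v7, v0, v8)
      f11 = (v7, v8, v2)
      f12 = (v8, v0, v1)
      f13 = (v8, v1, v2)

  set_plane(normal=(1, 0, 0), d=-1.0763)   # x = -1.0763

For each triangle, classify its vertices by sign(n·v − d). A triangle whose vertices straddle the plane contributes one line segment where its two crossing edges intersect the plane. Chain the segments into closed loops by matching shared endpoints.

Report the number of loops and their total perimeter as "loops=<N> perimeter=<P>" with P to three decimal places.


loops=1 perimeter=6.291

Straddling triangles (6 of 14):
  (v4,v0,v5) [++-] → (-1.0763, 0.51833, 0)–(-1.0763, 1.42342, 0)  len=0.9051
  (v4,v5,v2) [+-+] → (-1.0763, 1.42342, 0)–(-1.0763, 0.51833, 0.793318)  len=1.2036
  (v5,v0,v6) [-+-] → (-1.0763, 0.51833, 0)–(-1.0763, -0.51833, 0)  len=1.0367
  (v5,v6,v2) [--+] → (-1.0763, -0.51833, 0.793318)–(-1.0763, 0.51833, 0.793318)  len=1.0367
  (v6,v0,v7) [-++] → (-1.0763, -0.51833, 0)–(-1.0763, -1.42342, 0)  len=0.9051
  (v6,v7,v2) [-++] → (-1.0763, -1.42342, 0)–(-1.0763, -0.51833, 0.793318)  len=1.2036

Chained into 1 loop(s):
  loop 1: 6 segments, perimeter = 6.2906
Total perimeter = 6.291


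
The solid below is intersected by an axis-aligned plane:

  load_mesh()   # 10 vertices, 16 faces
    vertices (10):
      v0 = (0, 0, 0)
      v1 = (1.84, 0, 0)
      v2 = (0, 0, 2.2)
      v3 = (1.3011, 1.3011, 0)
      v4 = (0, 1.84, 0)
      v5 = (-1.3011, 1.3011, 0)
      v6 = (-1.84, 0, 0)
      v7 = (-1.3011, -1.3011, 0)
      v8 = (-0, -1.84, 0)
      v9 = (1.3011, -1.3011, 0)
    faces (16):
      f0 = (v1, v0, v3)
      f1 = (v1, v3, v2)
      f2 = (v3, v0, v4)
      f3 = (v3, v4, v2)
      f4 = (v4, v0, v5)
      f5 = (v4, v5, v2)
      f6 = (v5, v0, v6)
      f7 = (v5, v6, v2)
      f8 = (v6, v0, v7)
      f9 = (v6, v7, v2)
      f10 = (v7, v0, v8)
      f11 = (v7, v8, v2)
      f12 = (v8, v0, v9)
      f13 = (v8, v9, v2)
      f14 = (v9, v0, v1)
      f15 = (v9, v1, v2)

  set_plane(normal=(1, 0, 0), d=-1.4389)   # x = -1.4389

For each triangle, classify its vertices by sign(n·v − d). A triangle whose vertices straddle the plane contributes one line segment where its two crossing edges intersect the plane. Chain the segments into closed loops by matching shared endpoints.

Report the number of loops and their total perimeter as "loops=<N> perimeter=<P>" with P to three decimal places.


loops=1 perimeter=4.098

Straddling triangles (4 of 16):
  (v5,v0,v6) [++-] → (-1.4389, 0, 0)–(-1.4389, 0.968401, 0)  len=0.9684
  (v5,v6,v2) [+-+] → (-1.4389, 0.968401, 0)–(-1.4389, 0, 0.479576)  len=1.0806
  (v6,v0,v7) [-++] → (-1.4389, 0, 0)–(-1.4389, -0.968401, 0)  len=0.9684
  (v6,v7,v2) [-++] → (-1.4389, -0.968401, 0)–(-1.4389, 0, 0.479576)  len=1.0806

Chained into 1 loop(s):
  loop 1: 4 segments, perimeter = 4.0981
Total perimeter = 4.098


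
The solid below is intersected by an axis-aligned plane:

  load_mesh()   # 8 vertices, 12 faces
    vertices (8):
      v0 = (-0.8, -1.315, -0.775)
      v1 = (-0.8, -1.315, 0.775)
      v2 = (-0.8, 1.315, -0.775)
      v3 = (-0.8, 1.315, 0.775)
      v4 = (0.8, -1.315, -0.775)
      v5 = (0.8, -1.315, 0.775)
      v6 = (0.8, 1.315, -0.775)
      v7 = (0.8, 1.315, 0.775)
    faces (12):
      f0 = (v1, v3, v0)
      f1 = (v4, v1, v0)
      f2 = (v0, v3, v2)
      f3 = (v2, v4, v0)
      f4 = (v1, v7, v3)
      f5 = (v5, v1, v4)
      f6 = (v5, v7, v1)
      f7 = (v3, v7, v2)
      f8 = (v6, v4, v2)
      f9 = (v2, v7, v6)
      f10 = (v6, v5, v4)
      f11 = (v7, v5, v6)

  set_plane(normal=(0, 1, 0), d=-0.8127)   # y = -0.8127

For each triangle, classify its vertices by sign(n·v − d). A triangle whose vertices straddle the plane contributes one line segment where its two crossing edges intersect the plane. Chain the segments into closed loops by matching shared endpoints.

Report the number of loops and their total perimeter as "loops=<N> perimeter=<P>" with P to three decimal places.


loops=1 perimeter=6.300

Straddling triangles (8 of 12):
  (v1,v3,v0) [-+-] → (-0.8, -0.8127, 0.775)–(-0.8, -0.8127, -0.478968)  len=1.2540
  (v0,v3,v2) [-++] → (-0.8, -0.8127, -0.478968)–(-0.8, -0.8127, -0.775)  len=0.2960
  (v2,v4,v0) [+--] → (0.494418, -0.8127, -0.775)–(-0.8, -0.8127, -0.775)  len=1.2944
  (v1,v7,v3) [-++] → (-0.494418, -0.8127, 0.775)–(-0.8, -0.8127, 0.775)  len=0.3056
  (v5,v7,v1) [-+-] → (0.8, -0.8127, 0.775)–(-0.494418, -0.8127, 0.775)  len=1.2944
  (v6,v4,v2) [+-+] → (0.8, -0.8127, -0.775)–(0.494418, -0.8127, -0.775)  len=0.3056
  (v6,v5,v4) [+--] → (0.8, -0.8127, 0.478968)–(0.8, -0.8127, -0.775)  len=1.2540
  (v7,v5,v6) [+-+] → (0.8, -0.8127, 0.775)–(0.8, -0.8127, 0.478968)  len=0.2960

Chained into 1 loop(s):
  loop 1: 8 segments, perimeter = 6.3000
Total perimeter = 6.300


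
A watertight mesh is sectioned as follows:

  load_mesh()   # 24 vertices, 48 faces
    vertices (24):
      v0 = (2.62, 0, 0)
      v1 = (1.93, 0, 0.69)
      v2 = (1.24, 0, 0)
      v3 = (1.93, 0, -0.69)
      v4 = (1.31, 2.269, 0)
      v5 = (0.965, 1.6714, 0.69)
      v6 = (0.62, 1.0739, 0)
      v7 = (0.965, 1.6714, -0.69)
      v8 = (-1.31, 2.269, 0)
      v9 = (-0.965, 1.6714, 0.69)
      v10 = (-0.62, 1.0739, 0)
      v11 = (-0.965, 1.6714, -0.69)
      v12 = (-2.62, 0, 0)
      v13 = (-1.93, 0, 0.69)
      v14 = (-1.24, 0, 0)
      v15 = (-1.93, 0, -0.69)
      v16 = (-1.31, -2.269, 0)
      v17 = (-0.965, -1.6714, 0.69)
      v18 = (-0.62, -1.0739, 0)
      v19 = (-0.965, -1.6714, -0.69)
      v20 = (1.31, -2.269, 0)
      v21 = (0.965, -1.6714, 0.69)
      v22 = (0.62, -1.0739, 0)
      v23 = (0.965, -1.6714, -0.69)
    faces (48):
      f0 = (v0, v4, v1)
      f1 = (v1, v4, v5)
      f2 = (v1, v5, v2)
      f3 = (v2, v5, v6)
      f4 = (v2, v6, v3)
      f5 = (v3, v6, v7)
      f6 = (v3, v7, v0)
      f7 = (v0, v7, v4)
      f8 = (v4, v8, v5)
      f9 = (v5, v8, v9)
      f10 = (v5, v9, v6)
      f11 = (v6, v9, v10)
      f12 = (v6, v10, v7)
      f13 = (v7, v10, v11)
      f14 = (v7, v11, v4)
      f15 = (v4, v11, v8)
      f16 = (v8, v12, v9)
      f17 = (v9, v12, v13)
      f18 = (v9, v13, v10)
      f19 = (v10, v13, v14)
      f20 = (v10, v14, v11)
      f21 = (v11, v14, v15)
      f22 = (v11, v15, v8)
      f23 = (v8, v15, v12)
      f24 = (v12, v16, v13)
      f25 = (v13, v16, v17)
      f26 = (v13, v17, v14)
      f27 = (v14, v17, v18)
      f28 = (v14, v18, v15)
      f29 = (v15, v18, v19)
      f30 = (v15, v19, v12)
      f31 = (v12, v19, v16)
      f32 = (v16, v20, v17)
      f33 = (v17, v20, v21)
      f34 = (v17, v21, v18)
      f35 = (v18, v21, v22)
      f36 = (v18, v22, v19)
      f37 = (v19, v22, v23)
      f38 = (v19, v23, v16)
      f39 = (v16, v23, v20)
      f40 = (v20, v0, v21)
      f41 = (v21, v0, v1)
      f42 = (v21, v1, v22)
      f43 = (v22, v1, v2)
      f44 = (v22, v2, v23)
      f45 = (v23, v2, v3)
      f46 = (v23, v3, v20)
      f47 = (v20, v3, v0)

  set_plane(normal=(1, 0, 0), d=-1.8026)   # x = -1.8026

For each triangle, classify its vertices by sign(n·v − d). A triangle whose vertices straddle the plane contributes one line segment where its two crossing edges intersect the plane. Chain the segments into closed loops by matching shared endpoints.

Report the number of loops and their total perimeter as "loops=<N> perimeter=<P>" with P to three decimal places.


Straddling triangles (14 of 48):
  (v8,v12,v9) [+-+] → (-1.8026, 1.41579, 0)–(-1.8026, 0.8255, 0.340789)  len=0.6816
  (v9,v12,v13) [+--] → (-1.8026, 0.8255, 0.340789)–(-1.8026, 0.220659, 0.69)  len=0.6984
  (v9,v13,v10) [+-+] → (-1.8026, 0.220659, 0.69)–(-1.8026, 0.104439, 0.622896)  len=0.1342
  (v10,v13,v14) [+-+] → (-1.8026, 0.104439, 0.622896)–(-1.8026, 0, 0.5626)  len=0.1206
  (v11,v14,v15) [++-] → (-1.8026, 0, -0.5626)–(-1.8026, 0.220659, -0.69)  len=0.2548
  (v11,v15,v8) [+-+] → (-1.8026, 0.220659, -0.69)–(-1.8026, 0.466243, -0.548216)  len=0.2836
  (v8,v15,v12) [+--] → (-1.8026, 0.466243, -0.548216)–(-1.8026, 1.41579, 0)  len=1.0964
  (v12,v16,v13) [-+-] → (-1.8026, -1.41579, 0)–(-1.8026, -0.466243, 0.548216)  len=1.0964
  (v13,v16,v17) [-++] → (-1.8026, -0.466243, 0.548216)–(-1.8026, -0.220659, 0.69)  len=0.2836
  (v13,v17,v14) [-++] → (-1.8026, -0.220659, 0.69)–(-1.8026, 0, 0.5626)  len=0.2548
  (v14,v18,v15) [++-] → (-1.8026, -0.104439, -0.622896)–(-1.8026, 0, -0.5626)  len=0.1206
  (v15,v18,v19) [-++] → (-1.8026, -0.104439, -0.622896)–(-1.8026, -0.220659, -0.69)  len=0.1342
  (v15,v19,v12) [-+-] → (-1.8026, -0.220659, -0.69)–(-1.8026, -0.8255, -0.340789)  len=0.6984
  (v12,v19,v16) [-++] → (-1.8026, -0.8255, -0.340789)–(-1.8026, -1.41579, 0)  len=0.6816

Chained into 1 loop(s):
  loop 1: 14 segments, perimeter = 6.5392
Total perimeter = 6.539

loops=1 perimeter=6.539
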